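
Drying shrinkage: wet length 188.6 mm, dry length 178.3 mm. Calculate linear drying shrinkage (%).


DS = (188.6 - 178.3) / 188.6 * 100 = 5.46%

5.46


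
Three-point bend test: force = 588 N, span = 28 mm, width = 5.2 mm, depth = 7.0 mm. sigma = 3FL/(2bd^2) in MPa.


sigma = 3*588*28/(2*5.2*7.0^2) = 96.9 MPa

96.9


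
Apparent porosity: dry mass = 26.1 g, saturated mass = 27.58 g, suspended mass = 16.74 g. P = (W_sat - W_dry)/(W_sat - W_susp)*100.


P = (27.58 - 26.1) / (27.58 - 16.74) * 100 = 1.48 / 10.84 * 100 = 13.7%

13.7


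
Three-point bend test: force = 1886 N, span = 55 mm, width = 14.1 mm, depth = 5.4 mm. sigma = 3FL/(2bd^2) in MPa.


sigma = 3*1886*55/(2*14.1*5.4^2) = 378.4 MPa

378.4


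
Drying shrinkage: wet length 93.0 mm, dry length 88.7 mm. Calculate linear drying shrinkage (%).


DS = (93.0 - 88.7) / 93.0 * 100 = 4.62%

4.62


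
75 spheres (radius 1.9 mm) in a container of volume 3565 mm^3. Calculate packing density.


V_sphere = 4/3*pi*1.9^3 = 28.7309 mm^3
Total V = 75*28.7309 = 2154.8175 mm^3
PD = 2154.8175 / 3565 = 0.604

0.604


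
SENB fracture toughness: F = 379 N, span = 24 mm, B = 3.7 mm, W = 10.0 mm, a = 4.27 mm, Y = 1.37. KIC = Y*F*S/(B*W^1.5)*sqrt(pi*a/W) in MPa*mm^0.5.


KIC = 1.37*379*24/(3.7*10.0^1.5)*sqrt(pi*4.27/10.0) = 123.36

123.36


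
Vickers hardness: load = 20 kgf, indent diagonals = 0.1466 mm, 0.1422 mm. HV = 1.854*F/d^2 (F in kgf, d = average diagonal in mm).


d_avg = (0.1466+0.1422)/2 = 0.1444 mm
HV = 1.854*20/0.1444^2 = 1778

1778


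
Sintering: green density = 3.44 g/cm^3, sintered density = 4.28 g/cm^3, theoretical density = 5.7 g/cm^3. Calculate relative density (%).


Relative = 4.28 / 5.7 * 100 = 75.1%

75.1


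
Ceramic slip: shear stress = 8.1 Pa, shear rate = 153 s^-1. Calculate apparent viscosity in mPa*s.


eta = tau/gamma * 1000 = 8.1/153 * 1000 = 52.9 mPa*s

52.9


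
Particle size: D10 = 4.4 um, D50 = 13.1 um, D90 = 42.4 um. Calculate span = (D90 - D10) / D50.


Span = (42.4 - 4.4) / 13.1 = 38.0 / 13.1 = 2.901

2.901


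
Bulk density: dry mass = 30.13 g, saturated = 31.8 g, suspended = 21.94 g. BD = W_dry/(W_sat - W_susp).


BD = 30.13 / (31.8 - 21.94) = 30.13 / 9.86 = 3.056 g/cm^3

3.056


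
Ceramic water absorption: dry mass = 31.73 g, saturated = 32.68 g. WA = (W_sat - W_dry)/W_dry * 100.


WA = (32.68 - 31.73) / 31.73 * 100 = 2.99%

2.99


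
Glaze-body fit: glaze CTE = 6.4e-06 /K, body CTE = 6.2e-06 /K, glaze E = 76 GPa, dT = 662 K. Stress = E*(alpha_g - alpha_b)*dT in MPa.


Stress = 76*1000*(6.4e-06 - 6.2e-06)*662 = 10.1 MPa

10.1


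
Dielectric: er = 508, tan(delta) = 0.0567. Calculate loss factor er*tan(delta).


Loss = 508 * 0.0567 = 28.804

28.804


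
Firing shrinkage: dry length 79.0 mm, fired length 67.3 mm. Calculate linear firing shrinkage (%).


FS = (79.0 - 67.3) / 79.0 * 100 = 14.81%

14.81


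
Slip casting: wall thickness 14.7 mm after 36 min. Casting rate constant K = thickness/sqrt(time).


K = 14.7 / sqrt(36) = 14.7 / 6.0 = 2.45 mm/min^0.5

2.45


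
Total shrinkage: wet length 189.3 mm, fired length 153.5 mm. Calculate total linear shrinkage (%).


TS = (189.3 - 153.5) / 189.3 * 100 = 18.91%

18.91


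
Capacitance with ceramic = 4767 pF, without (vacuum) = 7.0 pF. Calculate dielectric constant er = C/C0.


er = 4767 / 7.0 = 681.0

681.0


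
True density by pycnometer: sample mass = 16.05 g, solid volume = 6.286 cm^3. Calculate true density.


TD = 16.05 / 6.286 = 2.553 g/cm^3

2.553


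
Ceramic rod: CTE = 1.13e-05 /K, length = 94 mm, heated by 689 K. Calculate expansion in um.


dL = 1.13e-05 * 94 * 689 * 1000 = 731.856 um

731.856


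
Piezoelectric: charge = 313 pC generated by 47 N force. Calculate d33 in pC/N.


d33 = 313 / 47 = 6.7 pC/N

6.7


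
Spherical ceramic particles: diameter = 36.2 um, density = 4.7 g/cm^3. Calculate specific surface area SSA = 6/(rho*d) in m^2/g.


SSA = 6 / (4.7 * 36.2) = 0.035 m^2/g

0.035


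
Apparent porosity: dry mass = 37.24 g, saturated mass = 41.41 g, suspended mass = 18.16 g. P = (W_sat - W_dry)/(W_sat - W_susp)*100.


P = (41.41 - 37.24) / (41.41 - 18.16) * 100 = 4.17 / 23.25 * 100 = 17.9%

17.9


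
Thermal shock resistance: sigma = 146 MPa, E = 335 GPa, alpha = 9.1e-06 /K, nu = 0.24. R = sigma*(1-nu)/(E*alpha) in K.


R = 146*(1-0.24)/(335*1000*9.1e-06) = 36 K

36


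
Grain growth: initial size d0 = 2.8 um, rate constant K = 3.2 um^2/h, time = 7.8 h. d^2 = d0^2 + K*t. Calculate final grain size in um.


d^2 = 2.8^2 + 3.2*7.8 = 32.8
d = sqrt(32.8) = 5.73 um

5.73


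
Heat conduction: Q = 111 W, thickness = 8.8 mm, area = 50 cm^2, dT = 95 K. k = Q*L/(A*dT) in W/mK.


k = 111*8.8/1000/(50/10000*95) = 2.06 W/mK

2.06


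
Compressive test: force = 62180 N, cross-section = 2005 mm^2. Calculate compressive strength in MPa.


CS = 62180 / 2005 = 31.0 MPa

31.0


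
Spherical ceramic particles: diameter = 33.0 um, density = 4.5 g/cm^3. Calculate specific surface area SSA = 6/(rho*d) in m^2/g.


SSA = 6 / (4.5 * 33.0) = 0.04 m^2/g

0.04


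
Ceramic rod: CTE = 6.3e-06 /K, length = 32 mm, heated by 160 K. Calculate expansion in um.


dL = 6.3e-06 * 32 * 160 * 1000 = 32.256 um

32.256


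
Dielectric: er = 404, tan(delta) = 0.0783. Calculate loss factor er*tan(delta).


Loss = 404 * 0.0783 = 31.633

31.633


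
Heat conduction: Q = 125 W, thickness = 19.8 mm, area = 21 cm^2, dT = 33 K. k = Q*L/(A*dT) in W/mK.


k = 125*19.8/1000/(21/10000*33) = 35.71 W/mK

35.71


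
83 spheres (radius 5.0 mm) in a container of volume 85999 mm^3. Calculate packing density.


V_sphere = 4/3*pi*5.0^3 = 523.5988 mm^3
Total V = 83*523.5988 = 43458.7004 mm^3
PD = 43458.7004 / 85999 = 0.505

0.505


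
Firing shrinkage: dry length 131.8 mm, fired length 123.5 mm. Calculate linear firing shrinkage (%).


FS = (131.8 - 123.5) / 131.8 * 100 = 6.3%

6.3


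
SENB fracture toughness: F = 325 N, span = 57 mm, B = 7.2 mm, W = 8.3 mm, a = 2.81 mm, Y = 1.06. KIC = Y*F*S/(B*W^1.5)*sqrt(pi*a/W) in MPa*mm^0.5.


KIC = 1.06*325*57/(7.2*8.3^1.5)*sqrt(pi*2.81/8.3) = 117.63

117.63


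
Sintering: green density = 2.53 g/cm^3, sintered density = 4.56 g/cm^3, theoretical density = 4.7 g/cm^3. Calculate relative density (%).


Relative = 4.56 / 4.7 * 100 = 97.0%

97.0


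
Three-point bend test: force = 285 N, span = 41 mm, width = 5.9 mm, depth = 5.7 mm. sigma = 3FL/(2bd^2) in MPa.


sigma = 3*285*41/(2*5.9*5.7^2) = 91.4 MPa

91.4


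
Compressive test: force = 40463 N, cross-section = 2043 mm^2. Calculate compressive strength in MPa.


CS = 40463 / 2043 = 19.8 MPa

19.8


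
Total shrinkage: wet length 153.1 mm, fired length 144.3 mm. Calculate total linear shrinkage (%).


TS = (153.1 - 144.3) / 153.1 * 100 = 5.75%

5.75


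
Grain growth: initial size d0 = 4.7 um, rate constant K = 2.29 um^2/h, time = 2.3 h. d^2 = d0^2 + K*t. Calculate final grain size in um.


d^2 = 4.7^2 + 2.29*2.3 = 27.357
d = sqrt(27.357) = 5.23 um

5.23


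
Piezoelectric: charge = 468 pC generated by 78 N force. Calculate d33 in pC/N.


d33 = 468 / 78 = 6.0 pC/N

6.0


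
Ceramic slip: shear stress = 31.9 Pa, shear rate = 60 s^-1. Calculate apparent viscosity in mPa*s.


eta = tau/gamma * 1000 = 31.9/60 * 1000 = 531.7 mPa*s

531.7


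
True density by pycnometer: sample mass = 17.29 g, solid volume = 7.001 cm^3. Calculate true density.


TD = 17.29 / 7.001 = 2.47 g/cm^3

2.47


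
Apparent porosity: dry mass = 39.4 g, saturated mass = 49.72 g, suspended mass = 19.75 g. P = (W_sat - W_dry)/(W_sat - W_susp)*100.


P = (49.72 - 39.4) / (49.72 - 19.75) * 100 = 10.32 / 29.97 * 100 = 34.4%

34.4


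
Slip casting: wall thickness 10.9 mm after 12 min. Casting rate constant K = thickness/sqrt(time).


K = 10.9 / sqrt(12) = 10.9 / 3.4641 = 3.147 mm/min^0.5

3.147


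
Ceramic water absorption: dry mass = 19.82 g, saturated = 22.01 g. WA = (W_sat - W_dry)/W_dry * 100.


WA = (22.01 - 19.82) / 19.82 * 100 = 11.05%

11.05


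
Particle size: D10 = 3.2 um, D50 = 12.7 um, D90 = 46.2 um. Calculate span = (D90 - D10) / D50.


Span = (46.2 - 3.2) / 12.7 = 43.0 / 12.7 = 3.386

3.386


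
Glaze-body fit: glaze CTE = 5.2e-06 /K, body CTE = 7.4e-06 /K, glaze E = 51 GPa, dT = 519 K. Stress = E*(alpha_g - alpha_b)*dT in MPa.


Stress = 51*1000*(5.2e-06 - 7.4e-06)*519 = -58.2 MPa

-58.2


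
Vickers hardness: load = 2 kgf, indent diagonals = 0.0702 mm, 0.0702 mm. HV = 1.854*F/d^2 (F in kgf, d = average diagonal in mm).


d_avg = (0.0702+0.0702)/2 = 0.0702 mm
HV = 1.854*2/0.0702^2 = 752

752


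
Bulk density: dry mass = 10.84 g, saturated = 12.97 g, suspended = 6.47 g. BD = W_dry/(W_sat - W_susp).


BD = 10.84 / (12.97 - 6.47) = 10.84 / 6.5 = 1.668 g/cm^3

1.668


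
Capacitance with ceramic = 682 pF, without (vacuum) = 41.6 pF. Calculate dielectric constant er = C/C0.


er = 682 / 41.6 = 16.39

16.39


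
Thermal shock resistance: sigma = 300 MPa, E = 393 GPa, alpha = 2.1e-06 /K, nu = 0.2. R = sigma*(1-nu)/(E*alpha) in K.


R = 300*(1-0.2)/(393*1000*2.1e-06) = 291 K

291


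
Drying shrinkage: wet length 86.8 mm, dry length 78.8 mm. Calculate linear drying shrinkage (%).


DS = (86.8 - 78.8) / 86.8 * 100 = 9.22%

9.22


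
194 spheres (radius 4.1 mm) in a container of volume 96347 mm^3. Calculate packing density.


V_sphere = 4/3*pi*4.1^3 = 288.6956 mm^3
Total V = 194*288.6956 = 56006.9464 mm^3
PD = 56006.9464 / 96347 = 0.581

0.581


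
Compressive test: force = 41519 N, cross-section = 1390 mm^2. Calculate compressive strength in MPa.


CS = 41519 / 1390 = 29.9 MPa

29.9


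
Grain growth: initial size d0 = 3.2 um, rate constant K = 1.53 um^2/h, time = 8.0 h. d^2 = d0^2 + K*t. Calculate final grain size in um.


d^2 = 3.2^2 + 1.53*8.0 = 22.48
d = sqrt(22.48) = 4.74 um

4.74


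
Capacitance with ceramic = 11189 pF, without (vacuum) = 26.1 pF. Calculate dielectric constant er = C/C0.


er = 11189 / 26.1 = 428.7

428.7


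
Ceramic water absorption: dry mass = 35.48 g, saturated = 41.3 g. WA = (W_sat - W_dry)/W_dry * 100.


WA = (41.3 - 35.48) / 35.48 * 100 = 16.4%

16.4


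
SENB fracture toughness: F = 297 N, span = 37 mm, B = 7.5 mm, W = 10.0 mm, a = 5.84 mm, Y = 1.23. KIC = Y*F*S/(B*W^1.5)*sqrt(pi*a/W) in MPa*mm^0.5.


KIC = 1.23*297*37/(7.5*10.0^1.5)*sqrt(pi*5.84/10.0) = 77.19

77.19


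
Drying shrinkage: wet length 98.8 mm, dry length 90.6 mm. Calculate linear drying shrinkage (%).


DS = (98.8 - 90.6) / 98.8 * 100 = 8.3%

8.3


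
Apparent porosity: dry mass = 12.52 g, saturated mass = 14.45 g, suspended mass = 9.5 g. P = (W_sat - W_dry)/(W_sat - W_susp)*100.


P = (14.45 - 12.52) / (14.45 - 9.5) * 100 = 1.93 / 4.95 * 100 = 39.0%

39.0


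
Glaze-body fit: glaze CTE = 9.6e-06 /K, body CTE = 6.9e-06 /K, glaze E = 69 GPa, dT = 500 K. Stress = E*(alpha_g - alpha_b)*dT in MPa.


Stress = 69*1000*(9.6e-06 - 6.9e-06)*500 = 93.2 MPa

93.2


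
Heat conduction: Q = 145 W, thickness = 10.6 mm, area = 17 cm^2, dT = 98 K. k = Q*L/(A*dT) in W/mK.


k = 145*10.6/1000/(17/10000*98) = 9.23 W/mK

9.23


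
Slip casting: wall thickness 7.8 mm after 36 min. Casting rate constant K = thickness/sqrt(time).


K = 7.8 / sqrt(36) = 7.8 / 6.0 = 1.3 mm/min^0.5

1.3


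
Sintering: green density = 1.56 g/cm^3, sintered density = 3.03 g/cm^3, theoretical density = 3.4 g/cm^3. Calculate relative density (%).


Relative = 3.03 / 3.4 * 100 = 89.1%

89.1


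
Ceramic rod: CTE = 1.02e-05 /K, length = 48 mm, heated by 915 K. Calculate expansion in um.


dL = 1.02e-05 * 48 * 915 * 1000 = 447.984 um

447.984


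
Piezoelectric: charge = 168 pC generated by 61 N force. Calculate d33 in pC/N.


d33 = 168 / 61 = 2.8 pC/N

2.8


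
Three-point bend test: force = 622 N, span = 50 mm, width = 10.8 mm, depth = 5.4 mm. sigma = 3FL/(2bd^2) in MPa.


sigma = 3*622*50/(2*10.8*5.4^2) = 148.1 MPa

148.1


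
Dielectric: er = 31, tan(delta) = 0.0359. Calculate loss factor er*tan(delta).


Loss = 31 * 0.0359 = 1.113

1.113


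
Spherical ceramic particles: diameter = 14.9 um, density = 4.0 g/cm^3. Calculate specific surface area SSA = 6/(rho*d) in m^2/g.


SSA = 6 / (4.0 * 14.9) = 0.101 m^2/g

0.101


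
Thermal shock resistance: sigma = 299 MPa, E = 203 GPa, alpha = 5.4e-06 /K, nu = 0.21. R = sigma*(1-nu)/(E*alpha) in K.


R = 299*(1-0.21)/(203*1000*5.4e-06) = 215 K

215


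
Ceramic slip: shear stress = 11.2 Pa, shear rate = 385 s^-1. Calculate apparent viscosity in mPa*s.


eta = tau/gamma * 1000 = 11.2/385 * 1000 = 29.1 mPa*s

29.1


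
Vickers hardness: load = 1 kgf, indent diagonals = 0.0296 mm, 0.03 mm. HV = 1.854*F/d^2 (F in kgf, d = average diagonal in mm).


d_avg = (0.0296+0.03)/2 = 0.0298 mm
HV = 1.854*1/0.0298^2 = 2088

2088


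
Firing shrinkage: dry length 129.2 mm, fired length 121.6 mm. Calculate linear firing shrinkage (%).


FS = (129.2 - 121.6) / 129.2 * 100 = 5.88%

5.88


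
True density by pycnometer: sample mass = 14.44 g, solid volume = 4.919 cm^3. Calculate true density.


TD = 14.44 / 4.919 = 2.936 g/cm^3

2.936


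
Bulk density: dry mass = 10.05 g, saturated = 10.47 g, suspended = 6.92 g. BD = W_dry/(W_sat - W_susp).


BD = 10.05 / (10.47 - 6.92) = 10.05 / 3.55 = 2.831 g/cm^3

2.831


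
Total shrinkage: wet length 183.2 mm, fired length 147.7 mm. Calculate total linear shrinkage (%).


TS = (183.2 - 147.7) / 183.2 * 100 = 19.38%

19.38


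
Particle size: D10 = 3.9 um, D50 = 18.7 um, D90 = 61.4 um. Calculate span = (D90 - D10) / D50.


Span = (61.4 - 3.9) / 18.7 = 57.5 / 18.7 = 3.075

3.075


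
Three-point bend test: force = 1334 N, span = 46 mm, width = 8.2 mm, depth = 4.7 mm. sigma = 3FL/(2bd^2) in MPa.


sigma = 3*1334*46/(2*8.2*4.7^2) = 508.2 MPa

508.2


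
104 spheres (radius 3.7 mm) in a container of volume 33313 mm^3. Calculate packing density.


V_sphere = 4/3*pi*3.7^3 = 212.1748 mm^3
Total V = 104*212.1748 = 22066.1792 mm^3
PD = 22066.1792 / 33313 = 0.662

0.662


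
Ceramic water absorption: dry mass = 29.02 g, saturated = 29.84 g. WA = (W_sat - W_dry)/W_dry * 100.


WA = (29.84 - 29.02) / 29.02 * 100 = 2.83%

2.83


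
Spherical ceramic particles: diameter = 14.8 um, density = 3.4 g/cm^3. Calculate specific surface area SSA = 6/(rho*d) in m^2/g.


SSA = 6 / (3.4 * 14.8) = 0.119 m^2/g

0.119


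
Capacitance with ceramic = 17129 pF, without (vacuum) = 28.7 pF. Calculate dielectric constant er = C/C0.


er = 17129 / 28.7 = 596.83

596.83


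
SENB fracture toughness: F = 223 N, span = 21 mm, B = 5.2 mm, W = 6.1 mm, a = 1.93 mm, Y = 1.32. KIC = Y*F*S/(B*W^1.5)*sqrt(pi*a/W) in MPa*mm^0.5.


KIC = 1.32*223*21/(5.2*6.1^1.5)*sqrt(pi*1.93/6.1) = 78.67

78.67


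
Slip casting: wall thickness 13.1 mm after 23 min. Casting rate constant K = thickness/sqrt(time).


K = 13.1 / sqrt(23) = 13.1 / 4.7958 = 2.732 mm/min^0.5

2.732


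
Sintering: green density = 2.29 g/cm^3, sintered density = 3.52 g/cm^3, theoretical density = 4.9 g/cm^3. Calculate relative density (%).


Relative = 3.52 / 4.9 * 100 = 71.8%

71.8


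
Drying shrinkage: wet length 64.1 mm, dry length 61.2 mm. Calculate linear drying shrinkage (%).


DS = (64.1 - 61.2) / 64.1 * 100 = 4.52%

4.52


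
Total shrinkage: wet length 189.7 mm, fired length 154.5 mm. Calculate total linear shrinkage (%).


TS = (189.7 - 154.5) / 189.7 * 100 = 18.56%

18.56


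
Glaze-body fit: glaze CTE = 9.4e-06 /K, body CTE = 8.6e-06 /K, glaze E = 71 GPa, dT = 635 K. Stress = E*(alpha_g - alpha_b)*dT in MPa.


Stress = 71*1000*(9.4e-06 - 8.6e-06)*635 = 36.1 MPa

36.1


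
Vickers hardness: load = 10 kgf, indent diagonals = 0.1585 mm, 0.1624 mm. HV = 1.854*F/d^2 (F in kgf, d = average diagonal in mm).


d_avg = (0.1585+0.1624)/2 = 0.16045 mm
HV = 1.854*10/0.16045^2 = 720

720


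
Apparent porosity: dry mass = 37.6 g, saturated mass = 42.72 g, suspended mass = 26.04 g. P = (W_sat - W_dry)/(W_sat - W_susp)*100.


P = (42.72 - 37.6) / (42.72 - 26.04) * 100 = 5.12 / 16.68 * 100 = 30.7%

30.7


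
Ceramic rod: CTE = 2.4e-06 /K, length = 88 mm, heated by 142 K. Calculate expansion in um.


dL = 2.4e-06 * 88 * 142 * 1000 = 29.99 um

29.99


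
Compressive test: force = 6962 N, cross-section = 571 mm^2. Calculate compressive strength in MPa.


CS = 6962 / 571 = 12.2 MPa

12.2


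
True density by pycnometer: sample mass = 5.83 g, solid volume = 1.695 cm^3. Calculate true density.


TD = 5.83 / 1.695 = 3.44 g/cm^3

3.44


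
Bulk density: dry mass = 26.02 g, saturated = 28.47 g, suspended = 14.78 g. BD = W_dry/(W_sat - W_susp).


BD = 26.02 / (28.47 - 14.78) = 26.02 / 13.69 = 1.901 g/cm^3

1.901


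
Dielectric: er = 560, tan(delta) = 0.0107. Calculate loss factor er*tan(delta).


Loss = 560 * 0.0107 = 5.992

5.992


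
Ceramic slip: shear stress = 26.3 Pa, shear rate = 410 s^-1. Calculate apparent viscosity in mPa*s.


eta = tau/gamma * 1000 = 26.3/410 * 1000 = 64.1 mPa*s

64.1


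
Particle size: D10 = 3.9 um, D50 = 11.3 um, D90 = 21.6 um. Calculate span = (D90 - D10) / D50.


Span = (21.6 - 3.9) / 11.3 = 17.7 / 11.3 = 1.566

1.566


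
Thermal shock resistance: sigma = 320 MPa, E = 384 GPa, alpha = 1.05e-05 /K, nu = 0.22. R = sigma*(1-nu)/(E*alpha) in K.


R = 320*(1-0.22)/(384*1000*1.05e-05) = 62 K

62


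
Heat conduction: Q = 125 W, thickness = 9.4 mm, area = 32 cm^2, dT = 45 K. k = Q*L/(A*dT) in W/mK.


k = 125*9.4/1000/(32/10000*45) = 8.16 W/mK

8.16


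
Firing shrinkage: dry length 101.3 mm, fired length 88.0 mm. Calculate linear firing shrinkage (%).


FS = (101.3 - 88.0) / 101.3 * 100 = 13.13%

13.13


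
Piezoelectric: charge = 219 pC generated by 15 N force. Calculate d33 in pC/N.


d33 = 219 / 15 = 14.6 pC/N

14.6


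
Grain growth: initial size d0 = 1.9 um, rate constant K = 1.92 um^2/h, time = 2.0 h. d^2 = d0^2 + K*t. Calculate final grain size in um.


d^2 = 1.9^2 + 1.92*2.0 = 7.45
d = sqrt(7.45) = 2.73 um

2.73


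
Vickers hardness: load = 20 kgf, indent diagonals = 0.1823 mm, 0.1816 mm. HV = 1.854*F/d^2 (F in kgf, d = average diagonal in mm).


d_avg = (0.1823+0.1816)/2 = 0.18195 mm
HV = 1.854*20/0.18195^2 = 1120

1120


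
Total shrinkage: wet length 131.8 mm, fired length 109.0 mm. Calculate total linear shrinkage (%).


TS = (131.8 - 109.0) / 131.8 * 100 = 17.3%

17.3


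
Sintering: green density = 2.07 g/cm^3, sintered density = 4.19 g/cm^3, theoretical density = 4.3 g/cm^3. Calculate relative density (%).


Relative = 4.19 / 4.3 * 100 = 97.4%

97.4


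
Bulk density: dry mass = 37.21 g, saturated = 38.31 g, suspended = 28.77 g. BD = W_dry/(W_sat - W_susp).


BD = 37.21 / (38.31 - 28.77) = 37.21 / 9.54 = 3.9 g/cm^3

3.9


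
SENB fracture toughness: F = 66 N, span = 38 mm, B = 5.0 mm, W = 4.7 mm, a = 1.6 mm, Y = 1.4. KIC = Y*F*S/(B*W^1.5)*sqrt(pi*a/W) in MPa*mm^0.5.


KIC = 1.4*66*38/(5.0*4.7^1.5)*sqrt(pi*1.6/4.7) = 71.27

71.27


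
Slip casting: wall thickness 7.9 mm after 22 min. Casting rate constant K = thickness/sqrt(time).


K = 7.9 / sqrt(22) = 7.9 / 4.6904 = 1.684 mm/min^0.5

1.684


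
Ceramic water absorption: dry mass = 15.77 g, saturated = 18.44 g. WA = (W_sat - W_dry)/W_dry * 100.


WA = (18.44 - 15.77) / 15.77 * 100 = 16.93%

16.93


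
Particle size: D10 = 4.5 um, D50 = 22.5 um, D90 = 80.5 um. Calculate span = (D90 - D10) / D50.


Span = (80.5 - 4.5) / 22.5 = 76.0 / 22.5 = 3.378

3.378


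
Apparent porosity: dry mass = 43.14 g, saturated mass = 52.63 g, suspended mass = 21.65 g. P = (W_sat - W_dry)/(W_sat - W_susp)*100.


P = (52.63 - 43.14) / (52.63 - 21.65) * 100 = 9.49 / 30.98 * 100 = 30.6%

30.6


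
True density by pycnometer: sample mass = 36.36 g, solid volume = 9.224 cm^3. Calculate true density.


TD = 36.36 / 9.224 = 3.942 g/cm^3

3.942


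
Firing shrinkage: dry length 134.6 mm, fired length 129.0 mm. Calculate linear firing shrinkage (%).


FS = (134.6 - 129.0) / 134.6 * 100 = 4.16%

4.16


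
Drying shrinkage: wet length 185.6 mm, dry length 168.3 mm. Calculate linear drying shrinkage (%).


DS = (185.6 - 168.3) / 185.6 * 100 = 9.32%

9.32


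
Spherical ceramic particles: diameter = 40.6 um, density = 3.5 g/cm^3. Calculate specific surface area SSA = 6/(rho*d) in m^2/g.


SSA = 6 / (3.5 * 40.6) = 0.042 m^2/g

0.042


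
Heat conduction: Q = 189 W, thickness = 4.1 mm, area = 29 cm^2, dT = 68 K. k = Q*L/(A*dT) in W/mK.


k = 189*4.1/1000/(29/10000*68) = 3.93 W/mK

3.93


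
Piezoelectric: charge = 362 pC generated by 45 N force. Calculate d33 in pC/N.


d33 = 362 / 45 = 8.0 pC/N

8.0


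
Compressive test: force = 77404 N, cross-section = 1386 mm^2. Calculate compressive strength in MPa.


CS = 77404 / 1386 = 55.8 MPa

55.8


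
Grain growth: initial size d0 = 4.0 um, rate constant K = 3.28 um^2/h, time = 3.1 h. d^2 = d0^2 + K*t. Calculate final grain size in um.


d^2 = 4.0^2 + 3.28*3.1 = 26.168
d = sqrt(26.168) = 5.12 um

5.12


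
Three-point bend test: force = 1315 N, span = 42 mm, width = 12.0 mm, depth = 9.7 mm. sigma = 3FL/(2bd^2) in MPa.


sigma = 3*1315*42/(2*12.0*9.7^2) = 73.4 MPa

73.4


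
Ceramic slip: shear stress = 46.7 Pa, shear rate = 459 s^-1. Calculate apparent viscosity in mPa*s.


eta = tau/gamma * 1000 = 46.7/459 * 1000 = 101.7 mPa*s

101.7


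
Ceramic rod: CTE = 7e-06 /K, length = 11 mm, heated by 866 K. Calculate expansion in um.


dL = 7e-06 * 11 * 866 * 1000 = 66.682 um

66.682


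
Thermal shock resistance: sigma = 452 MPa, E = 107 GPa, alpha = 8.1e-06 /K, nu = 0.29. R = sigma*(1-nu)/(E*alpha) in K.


R = 452*(1-0.29)/(107*1000*8.1e-06) = 370 K

370


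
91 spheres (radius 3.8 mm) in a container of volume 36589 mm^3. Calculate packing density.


V_sphere = 4/3*pi*3.8^3 = 229.8473 mm^3
Total V = 91*229.8473 = 20916.1043 mm^3
PD = 20916.1043 / 36589 = 0.572

0.572


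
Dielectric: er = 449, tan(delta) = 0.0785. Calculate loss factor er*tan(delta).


Loss = 449 * 0.0785 = 35.247

35.247


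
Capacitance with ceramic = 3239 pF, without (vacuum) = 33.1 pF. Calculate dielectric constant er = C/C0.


er = 3239 / 33.1 = 97.85

97.85


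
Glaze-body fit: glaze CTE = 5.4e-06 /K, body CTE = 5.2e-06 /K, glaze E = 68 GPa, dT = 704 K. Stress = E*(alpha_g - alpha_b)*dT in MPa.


Stress = 68*1000*(5.4e-06 - 5.2e-06)*704 = 9.6 MPa

9.6


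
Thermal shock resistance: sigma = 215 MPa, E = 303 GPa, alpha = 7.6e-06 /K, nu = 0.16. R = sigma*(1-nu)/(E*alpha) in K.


R = 215*(1-0.16)/(303*1000*7.6e-06) = 78 K

78


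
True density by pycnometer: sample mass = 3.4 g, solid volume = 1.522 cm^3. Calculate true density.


TD = 3.4 / 1.522 = 2.234 g/cm^3

2.234


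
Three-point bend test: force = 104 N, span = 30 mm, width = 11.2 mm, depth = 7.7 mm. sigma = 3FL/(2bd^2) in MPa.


sigma = 3*104*30/(2*11.2*7.7^2) = 7.0 MPa

7.0


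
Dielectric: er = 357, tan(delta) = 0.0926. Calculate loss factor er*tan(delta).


Loss = 357 * 0.0926 = 33.058

33.058


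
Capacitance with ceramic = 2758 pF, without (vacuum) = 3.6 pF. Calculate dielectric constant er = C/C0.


er = 2758 / 3.6 = 766.11

766.11


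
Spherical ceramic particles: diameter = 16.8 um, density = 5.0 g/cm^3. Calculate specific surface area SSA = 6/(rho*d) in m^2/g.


SSA = 6 / (5.0 * 16.8) = 0.071 m^2/g

0.071


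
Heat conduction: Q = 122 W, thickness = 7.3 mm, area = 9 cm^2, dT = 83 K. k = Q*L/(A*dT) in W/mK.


k = 122*7.3/1000/(9/10000*83) = 11.92 W/mK

11.92


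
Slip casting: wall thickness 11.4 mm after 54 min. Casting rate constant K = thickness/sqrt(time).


K = 11.4 / sqrt(54) = 11.4 / 7.3485 = 1.551 mm/min^0.5

1.551


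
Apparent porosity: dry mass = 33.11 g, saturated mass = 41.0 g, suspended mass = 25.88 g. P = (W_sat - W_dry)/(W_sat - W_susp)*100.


P = (41.0 - 33.11) / (41.0 - 25.88) * 100 = 7.89 / 15.12 * 100 = 52.2%

52.2


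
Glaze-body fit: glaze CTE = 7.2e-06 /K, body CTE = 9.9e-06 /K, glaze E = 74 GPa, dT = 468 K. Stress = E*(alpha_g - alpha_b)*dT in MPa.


Stress = 74*1000*(7.2e-06 - 9.9e-06)*468 = -93.5 MPa

-93.5


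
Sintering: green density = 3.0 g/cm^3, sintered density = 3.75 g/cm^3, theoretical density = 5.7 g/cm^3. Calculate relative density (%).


Relative = 3.75 / 5.7 * 100 = 65.8%

65.8


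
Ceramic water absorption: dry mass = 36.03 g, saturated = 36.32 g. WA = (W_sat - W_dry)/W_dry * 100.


WA = (36.32 - 36.03) / 36.03 * 100 = 0.8%

0.8


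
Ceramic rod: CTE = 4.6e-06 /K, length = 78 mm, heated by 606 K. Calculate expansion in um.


dL = 4.6e-06 * 78 * 606 * 1000 = 217.433 um

217.433


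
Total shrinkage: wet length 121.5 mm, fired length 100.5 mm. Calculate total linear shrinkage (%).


TS = (121.5 - 100.5) / 121.5 * 100 = 17.28%

17.28


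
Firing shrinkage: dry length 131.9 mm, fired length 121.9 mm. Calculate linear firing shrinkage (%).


FS = (131.9 - 121.9) / 131.9 * 100 = 7.58%

7.58


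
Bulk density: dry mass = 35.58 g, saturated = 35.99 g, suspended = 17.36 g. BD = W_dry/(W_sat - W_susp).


BD = 35.58 / (35.99 - 17.36) = 35.58 / 18.63 = 1.91 g/cm^3

1.91


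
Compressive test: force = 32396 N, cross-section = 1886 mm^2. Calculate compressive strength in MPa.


CS = 32396 / 1886 = 17.2 MPa

17.2


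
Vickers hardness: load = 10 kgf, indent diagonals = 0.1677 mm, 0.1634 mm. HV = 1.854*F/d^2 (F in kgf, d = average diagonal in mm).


d_avg = (0.1677+0.1634)/2 = 0.16555 mm
HV = 1.854*10/0.16555^2 = 676

676


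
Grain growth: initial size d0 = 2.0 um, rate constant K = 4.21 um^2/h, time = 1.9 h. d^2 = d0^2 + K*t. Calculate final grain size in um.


d^2 = 2.0^2 + 4.21*1.9 = 11.999
d = sqrt(11.999) = 3.46 um

3.46


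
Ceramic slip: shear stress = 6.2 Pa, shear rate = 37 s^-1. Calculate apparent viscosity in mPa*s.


eta = tau/gamma * 1000 = 6.2/37 * 1000 = 167.6 mPa*s

167.6


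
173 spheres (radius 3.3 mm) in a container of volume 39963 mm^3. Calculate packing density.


V_sphere = 4/3*pi*3.3^3 = 150.5326 mm^3
Total V = 173*150.5326 = 26042.1398 mm^3
PD = 26042.1398 / 39963 = 0.652

0.652


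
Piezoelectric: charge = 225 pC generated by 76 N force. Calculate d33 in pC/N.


d33 = 225 / 76 = 3.0 pC/N

3.0


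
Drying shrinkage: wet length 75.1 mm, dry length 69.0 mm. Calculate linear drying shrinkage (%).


DS = (75.1 - 69.0) / 75.1 * 100 = 8.12%

8.12


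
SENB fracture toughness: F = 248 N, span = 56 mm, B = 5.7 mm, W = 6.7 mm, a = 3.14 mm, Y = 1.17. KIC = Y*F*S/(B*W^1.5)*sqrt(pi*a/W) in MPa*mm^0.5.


KIC = 1.17*248*56/(5.7*6.7^1.5)*sqrt(pi*3.14/6.7) = 199.45

199.45


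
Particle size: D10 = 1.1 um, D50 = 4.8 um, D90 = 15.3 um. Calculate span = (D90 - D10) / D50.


Span = (15.3 - 1.1) / 4.8 = 14.2 / 4.8 = 2.958

2.958


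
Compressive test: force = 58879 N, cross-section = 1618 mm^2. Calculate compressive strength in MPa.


CS = 58879 / 1618 = 36.4 MPa

36.4


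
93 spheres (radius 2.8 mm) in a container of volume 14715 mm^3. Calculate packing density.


V_sphere = 4/3*pi*2.8^3 = 91.9523 mm^3
Total V = 93*91.9523 = 8551.5639 mm^3
PD = 8551.5639 / 14715 = 0.581

0.581


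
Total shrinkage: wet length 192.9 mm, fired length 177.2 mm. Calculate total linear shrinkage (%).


TS = (192.9 - 177.2) / 192.9 * 100 = 8.14%

8.14


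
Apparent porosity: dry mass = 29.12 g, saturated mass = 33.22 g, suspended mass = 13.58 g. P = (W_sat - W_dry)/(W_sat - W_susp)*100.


P = (33.22 - 29.12) / (33.22 - 13.58) * 100 = 4.1 / 19.64 * 100 = 20.9%

20.9


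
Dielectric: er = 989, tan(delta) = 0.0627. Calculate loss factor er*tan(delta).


Loss = 989 * 0.0627 = 62.01

62.01


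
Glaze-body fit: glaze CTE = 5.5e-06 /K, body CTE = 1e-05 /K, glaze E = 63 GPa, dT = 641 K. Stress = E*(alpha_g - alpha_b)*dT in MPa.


Stress = 63*1000*(5.5e-06 - 1e-05)*641 = -181.7 MPa

-181.7


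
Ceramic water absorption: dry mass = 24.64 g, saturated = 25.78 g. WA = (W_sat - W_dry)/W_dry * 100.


WA = (25.78 - 24.64) / 24.64 * 100 = 4.63%

4.63


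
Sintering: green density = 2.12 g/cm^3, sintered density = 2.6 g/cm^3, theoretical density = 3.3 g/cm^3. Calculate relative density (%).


Relative = 2.6 / 3.3 * 100 = 78.8%

78.8


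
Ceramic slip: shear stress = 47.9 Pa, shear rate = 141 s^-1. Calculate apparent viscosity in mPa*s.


eta = tau/gamma * 1000 = 47.9/141 * 1000 = 339.7 mPa*s

339.7


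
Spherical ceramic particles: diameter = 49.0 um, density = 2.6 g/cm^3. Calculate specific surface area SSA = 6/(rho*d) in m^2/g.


SSA = 6 / (2.6 * 49.0) = 0.047 m^2/g

0.047


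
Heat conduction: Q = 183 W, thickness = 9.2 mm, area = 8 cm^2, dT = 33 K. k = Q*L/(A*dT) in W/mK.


k = 183*9.2/1000/(8/10000*33) = 63.77 W/mK

63.77


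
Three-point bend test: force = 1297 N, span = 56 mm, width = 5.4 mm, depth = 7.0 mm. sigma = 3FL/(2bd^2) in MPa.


sigma = 3*1297*56/(2*5.4*7.0^2) = 411.7 MPa

411.7


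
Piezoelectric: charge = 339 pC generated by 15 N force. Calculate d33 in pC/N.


d33 = 339 / 15 = 22.6 pC/N

22.6


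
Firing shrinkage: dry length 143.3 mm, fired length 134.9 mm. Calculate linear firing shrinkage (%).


FS = (143.3 - 134.9) / 143.3 * 100 = 5.86%

5.86


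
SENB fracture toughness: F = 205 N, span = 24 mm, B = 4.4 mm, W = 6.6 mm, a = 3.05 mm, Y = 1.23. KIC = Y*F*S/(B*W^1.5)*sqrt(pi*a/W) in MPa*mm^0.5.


KIC = 1.23*205*24/(4.4*6.6^1.5)*sqrt(pi*3.05/6.6) = 97.74

97.74


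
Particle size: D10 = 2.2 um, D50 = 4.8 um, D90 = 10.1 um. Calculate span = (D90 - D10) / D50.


Span = (10.1 - 2.2) / 4.8 = 7.9 / 4.8 = 1.646

1.646


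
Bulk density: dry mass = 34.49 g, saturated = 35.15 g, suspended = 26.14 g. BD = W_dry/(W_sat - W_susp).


BD = 34.49 / (35.15 - 26.14) = 34.49 / 9.01 = 3.828 g/cm^3

3.828


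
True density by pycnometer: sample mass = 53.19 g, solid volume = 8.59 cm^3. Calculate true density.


TD = 53.19 / 8.59 = 6.192 g/cm^3

6.192


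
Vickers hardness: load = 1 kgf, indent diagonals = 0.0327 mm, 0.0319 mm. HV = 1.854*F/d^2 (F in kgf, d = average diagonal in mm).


d_avg = (0.0327+0.0319)/2 = 0.0323 mm
HV = 1.854*1/0.0323^2 = 1777

1777


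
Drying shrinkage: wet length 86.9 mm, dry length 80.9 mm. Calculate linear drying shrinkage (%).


DS = (86.9 - 80.9) / 86.9 * 100 = 6.9%

6.9


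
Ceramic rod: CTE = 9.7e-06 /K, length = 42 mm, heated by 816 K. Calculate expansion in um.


dL = 9.7e-06 * 42 * 816 * 1000 = 332.438 um

332.438


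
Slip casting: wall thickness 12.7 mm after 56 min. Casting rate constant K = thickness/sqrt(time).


K = 12.7 / sqrt(56) = 12.7 / 7.4833 = 1.697 mm/min^0.5

1.697


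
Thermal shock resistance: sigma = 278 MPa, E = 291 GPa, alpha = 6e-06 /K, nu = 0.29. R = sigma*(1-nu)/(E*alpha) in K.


R = 278*(1-0.29)/(291*1000*6e-06) = 113 K

113


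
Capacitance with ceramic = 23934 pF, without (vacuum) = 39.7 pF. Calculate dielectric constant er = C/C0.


er = 23934 / 39.7 = 602.87

602.87


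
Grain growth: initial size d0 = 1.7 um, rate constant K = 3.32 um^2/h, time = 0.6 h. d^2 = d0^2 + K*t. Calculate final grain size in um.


d^2 = 1.7^2 + 3.32*0.6 = 4.882
d = sqrt(4.882) = 2.21 um

2.21


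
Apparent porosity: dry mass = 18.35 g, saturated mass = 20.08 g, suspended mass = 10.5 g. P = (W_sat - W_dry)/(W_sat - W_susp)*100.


P = (20.08 - 18.35) / (20.08 - 10.5) * 100 = 1.73 / 9.58 * 100 = 18.1%

18.1


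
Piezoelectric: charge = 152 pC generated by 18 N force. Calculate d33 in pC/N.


d33 = 152 / 18 = 8.4 pC/N

8.4


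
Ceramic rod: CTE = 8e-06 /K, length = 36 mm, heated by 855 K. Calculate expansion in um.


dL = 8e-06 * 36 * 855 * 1000 = 246.24 um

246.24


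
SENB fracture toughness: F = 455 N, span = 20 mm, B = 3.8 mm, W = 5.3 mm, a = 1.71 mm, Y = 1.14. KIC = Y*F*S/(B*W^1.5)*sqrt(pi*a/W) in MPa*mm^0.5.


KIC = 1.14*455*20/(3.8*5.3^1.5)*sqrt(pi*1.71/5.3) = 225.26

225.26


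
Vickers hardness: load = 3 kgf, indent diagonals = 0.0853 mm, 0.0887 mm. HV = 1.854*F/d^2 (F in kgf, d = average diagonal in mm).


d_avg = (0.0853+0.0887)/2 = 0.087 mm
HV = 1.854*3/0.087^2 = 735

735


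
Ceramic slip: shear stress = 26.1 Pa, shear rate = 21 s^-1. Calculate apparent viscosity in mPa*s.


eta = tau/gamma * 1000 = 26.1/21 * 1000 = 1242.9 mPa*s

1242.9


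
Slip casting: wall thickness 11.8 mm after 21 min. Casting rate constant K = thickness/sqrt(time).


K = 11.8 / sqrt(21) = 11.8 / 4.5826 = 2.575 mm/min^0.5

2.575


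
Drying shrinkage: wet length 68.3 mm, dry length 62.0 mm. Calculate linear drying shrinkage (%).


DS = (68.3 - 62.0) / 68.3 * 100 = 9.22%

9.22


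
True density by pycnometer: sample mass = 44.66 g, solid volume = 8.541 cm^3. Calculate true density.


TD = 44.66 / 8.541 = 5.229 g/cm^3

5.229


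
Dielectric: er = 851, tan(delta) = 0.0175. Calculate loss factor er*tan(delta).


Loss = 851 * 0.0175 = 14.893

14.893


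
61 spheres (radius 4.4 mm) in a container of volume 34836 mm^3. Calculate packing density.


V_sphere = 4/3*pi*4.4^3 = 356.8179 mm^3
Total V = 61*356.8179 = 21765.8919 mm^3
PD = 21765.8919 / 34836 = 0.625

0.625


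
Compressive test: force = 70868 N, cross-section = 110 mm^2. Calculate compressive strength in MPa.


CS = 70868 / 110 = 644.3 MPa

644.3


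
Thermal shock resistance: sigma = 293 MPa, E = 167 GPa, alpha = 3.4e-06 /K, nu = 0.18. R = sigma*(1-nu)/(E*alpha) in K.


R = 293*(1-0.18)/(167*1000*3.4e-06) = 423 K

423


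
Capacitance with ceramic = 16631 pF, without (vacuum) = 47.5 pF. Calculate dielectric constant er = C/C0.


er = 16631 / 47.5 = 350.13

350.13


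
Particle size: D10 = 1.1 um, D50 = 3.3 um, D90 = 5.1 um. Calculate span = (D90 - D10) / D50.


Span = (5.1 - 1.1) / 3.3 = 4.0 / 3.3 = 1.212

1.212


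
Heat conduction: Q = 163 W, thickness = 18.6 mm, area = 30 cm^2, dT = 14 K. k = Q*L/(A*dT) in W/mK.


k = 163*18.6/1000/(30/10000*14) = 72.19 W/mK

72.19


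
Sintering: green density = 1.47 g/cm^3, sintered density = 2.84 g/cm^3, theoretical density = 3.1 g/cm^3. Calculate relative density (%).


Relative = 2.84 / 3.1 * 100 = 91.6%

91.6


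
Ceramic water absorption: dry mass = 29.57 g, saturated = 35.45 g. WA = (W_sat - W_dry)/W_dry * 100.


WA = (35.45 - 29.57) / 29.57 * 100 = 19.89%

19.89


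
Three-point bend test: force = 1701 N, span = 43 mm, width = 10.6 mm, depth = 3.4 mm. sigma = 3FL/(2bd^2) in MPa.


sigma = 3*1701*43/(2*10.6*3.4^2) = 895.4 MPa

895.4


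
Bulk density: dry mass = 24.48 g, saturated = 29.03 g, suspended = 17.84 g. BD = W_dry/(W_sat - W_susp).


BD = 24.48 / (29.03 - 17.84) = 24.48 / 11.19 = 2.188 g/cm^3

2.188


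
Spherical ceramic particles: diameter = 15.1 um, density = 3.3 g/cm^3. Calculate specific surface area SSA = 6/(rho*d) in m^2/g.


SSA = 6 / (3.3 * 15.1) = 0.12 m^2/g

0.12


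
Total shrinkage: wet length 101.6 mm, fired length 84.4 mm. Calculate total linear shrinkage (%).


TS = (101.6 - 84.4) / 101.6 * 100 = 16.93%

16.93


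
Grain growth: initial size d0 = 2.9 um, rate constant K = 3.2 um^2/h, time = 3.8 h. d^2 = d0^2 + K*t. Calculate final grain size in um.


d^2 = 2.9^2 + 3.2*3.8 = 20.57
d = sqrt(20.57) = 4.54 um

4.54


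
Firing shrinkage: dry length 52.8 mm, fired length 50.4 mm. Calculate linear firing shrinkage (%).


FS = (52.8 - 50.4) / 52.8 * 100 = 4.55%

4.55


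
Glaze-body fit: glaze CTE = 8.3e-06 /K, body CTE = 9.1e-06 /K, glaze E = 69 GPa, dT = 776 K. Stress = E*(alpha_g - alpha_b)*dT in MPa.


Stress = 69*1000*(8.3e-06 - 9.1e-06)*776 = -42.8 MPa

-42.8


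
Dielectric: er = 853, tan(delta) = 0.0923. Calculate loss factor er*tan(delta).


Loss = 853 * 0.0923 = 78.732

78.732


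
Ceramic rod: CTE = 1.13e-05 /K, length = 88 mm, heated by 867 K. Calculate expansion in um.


dL = 1.13e-05 * 88 * 867 * 1000 = 862.145 um

862.145


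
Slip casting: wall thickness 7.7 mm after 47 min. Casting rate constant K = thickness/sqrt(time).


K = 7.7 / sqrt(47) = 7.7 / 6.8557 = 1.123 mm/min^0.5

1.123


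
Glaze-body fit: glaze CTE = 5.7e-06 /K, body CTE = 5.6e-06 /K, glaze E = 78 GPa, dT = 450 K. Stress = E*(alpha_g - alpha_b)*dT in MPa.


Stress = 78*1000*(5.7e-06 - 5.6e-06)*450 = 3.5 MPa

3.5


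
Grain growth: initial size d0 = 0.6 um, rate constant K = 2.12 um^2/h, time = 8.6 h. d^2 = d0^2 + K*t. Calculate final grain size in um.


d^2 = 0.6^2 + 2.12*8.6 = 18.592
d = sqrt(18.592) = 4.31 um

4.31


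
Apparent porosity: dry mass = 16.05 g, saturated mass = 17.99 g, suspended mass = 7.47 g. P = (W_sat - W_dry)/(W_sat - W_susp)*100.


P = (17.99 - 16.05) / (17.99 - 7.47) * 100 = 1.94 / 10.52 * 100 = 18.4%

18.4


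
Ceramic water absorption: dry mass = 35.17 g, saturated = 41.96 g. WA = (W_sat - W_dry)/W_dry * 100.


WA = (41.96 - 35.17) / 35.17 * 100 = 19.31%

19.31


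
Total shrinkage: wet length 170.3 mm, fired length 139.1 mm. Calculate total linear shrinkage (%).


TS = (170.3 - 139.1) / 170.3 * 100 = 18.32%

18.32


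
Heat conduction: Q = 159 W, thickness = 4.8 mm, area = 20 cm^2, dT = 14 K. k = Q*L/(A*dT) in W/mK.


k = 159*4.8/1000/(20/10000*14) = 27.26 W/mK

27.26


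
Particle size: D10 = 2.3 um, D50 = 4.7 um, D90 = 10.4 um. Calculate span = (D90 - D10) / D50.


Span = (10.4 - 2.3) / 4.7 = 8.1 / 4.7 = 1.723

1.723


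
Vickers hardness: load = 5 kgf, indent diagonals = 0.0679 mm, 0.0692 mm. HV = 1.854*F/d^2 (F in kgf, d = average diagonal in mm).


d_avg = (0.0679+0.0692)/2 = 0.06855 mm
HV = 1.854*5/0.06855^2 = 1973

1973


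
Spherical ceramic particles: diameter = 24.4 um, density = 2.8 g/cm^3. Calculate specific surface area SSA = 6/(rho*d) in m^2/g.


SSA = 6 / (2.8 * 24.4) = 0.088 m^2/g

0.088


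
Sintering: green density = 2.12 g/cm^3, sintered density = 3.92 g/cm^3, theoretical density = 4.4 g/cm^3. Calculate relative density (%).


Relative = 3.92 / 4.4 * 100 = 89.1%

89.1


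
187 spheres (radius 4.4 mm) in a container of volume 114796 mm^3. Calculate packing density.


V_sphere = 4/3*pi*4.4^3 = 356.8179 mm^3
Total V = 187*356.8179 = 66724.9473 mm^3
PD = 66724.9473 / 114796 = 0.581

0.581


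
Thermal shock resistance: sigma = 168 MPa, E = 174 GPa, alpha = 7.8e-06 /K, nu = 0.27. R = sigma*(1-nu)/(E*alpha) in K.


R = 168*(1-0.27)/(174*1000*7.8e-06) = 90 K

90


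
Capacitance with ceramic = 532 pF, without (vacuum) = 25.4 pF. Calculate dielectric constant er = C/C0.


er = 532 / 25.4 = 20.94

20.94


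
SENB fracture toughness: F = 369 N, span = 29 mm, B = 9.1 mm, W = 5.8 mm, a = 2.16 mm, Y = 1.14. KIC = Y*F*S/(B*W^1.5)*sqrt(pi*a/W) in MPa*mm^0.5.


KIC = 1.14*369*29/(9.1*5.8^1.5)*sqrt(pi*2.16/5.8) = 103.81

103.81


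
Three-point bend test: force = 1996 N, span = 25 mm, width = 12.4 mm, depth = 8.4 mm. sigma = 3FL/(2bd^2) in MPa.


sigma = 3*1996*25/(2*12.4*8.4^2) = 85.5 MPa

85.5


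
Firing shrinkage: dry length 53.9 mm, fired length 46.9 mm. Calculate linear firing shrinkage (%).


FS = (53.9 - 46.9) / 53.9 * 100 = 12.99%

12.99


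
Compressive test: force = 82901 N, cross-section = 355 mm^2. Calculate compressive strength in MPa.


CS = 82901 / 355 = 233.5 MPa

233.5


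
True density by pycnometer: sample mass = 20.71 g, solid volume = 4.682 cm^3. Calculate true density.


TD = 20.71 / 4.682 = 4.423 g/cm^3

4.423
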